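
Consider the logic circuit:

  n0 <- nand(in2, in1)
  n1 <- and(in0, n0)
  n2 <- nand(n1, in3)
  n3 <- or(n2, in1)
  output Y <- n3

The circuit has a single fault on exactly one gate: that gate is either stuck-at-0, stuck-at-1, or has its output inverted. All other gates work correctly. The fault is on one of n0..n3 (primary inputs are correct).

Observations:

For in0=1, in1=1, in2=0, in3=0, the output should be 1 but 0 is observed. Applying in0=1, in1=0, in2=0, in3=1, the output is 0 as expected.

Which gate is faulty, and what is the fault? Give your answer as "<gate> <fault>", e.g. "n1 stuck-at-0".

n3 stuck-at-0

Fault-free values for test 1 (in0=1, in1=1, in2=0, in3=0): n0=1, n1=1, n2=1, n3=1, giving Y=1. Observed 0.
Test 1: faults giving observed 0 are {n3 stuck-at-0, n3 inverted output}.
Test 2 (in0=1, in1=0, in2=0, in3=1): fault-free n0=1, n1=1, n2=0, n3=0 → 0; observed 0. Eliminates n3 inverted output.
Only n3 stuck-at-0 is consistent with every test.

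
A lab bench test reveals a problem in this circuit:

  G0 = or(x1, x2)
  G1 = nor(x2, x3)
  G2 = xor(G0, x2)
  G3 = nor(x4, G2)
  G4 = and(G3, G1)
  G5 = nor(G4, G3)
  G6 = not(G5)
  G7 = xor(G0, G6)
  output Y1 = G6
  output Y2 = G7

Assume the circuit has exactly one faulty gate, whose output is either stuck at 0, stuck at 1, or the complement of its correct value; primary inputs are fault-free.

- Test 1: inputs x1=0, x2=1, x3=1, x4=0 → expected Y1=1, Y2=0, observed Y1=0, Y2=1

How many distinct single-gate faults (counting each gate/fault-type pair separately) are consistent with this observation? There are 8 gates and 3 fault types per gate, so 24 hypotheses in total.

Fault-free: G0=1, G1=0, G2=0, G3=1, G4=0, G5=0, G6=1, G7=0 → Y1=1, Y2=0. Observed Y1=0, Y2=1.
  G0: none of the 3 fault types match ✗
  G1: none of the 3 fault types match ✗
  G2: stuck-at-1, inverted output ✓; others ✗
  G3: stuck-at-0, inverted output ✓; others ✗
  G4: none of the 3 fault types match ✗
  G5: stuck-at-1, inverted output ✓; others ✗
  G6: stuck-at-0, inverted output ✓; others ✗
  G7: none of the 3 fault types match ✗
Consistent faults: {G2 stuck-at-1, G2 inverted output, G3 stuck-at-0, G3 inverted output, G5 stuck-at-1, G5 inverted output, G6 stuck-at-0, G6 inverted output} — 8 in all.

8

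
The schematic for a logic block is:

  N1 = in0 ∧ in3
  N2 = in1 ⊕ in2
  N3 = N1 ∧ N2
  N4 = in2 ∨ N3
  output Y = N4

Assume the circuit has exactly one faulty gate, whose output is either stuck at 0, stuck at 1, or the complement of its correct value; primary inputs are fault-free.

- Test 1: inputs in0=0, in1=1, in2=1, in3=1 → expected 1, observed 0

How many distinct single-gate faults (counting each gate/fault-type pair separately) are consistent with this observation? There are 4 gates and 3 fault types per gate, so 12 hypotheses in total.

2

Fault-free: N1=0, N2=0, N3=0, N4=1 → 1. Observed 0.
  N1 stuck-at-0: output 1 ✗
  N1 stuck-at-1: output 1 ✗
  N1 inverted output: output 1 ✗
  N2 stuck-at-0: output 1 ✗
  N2 stuck-at-1: output 1 ✗
  N2 inverted output: output 1 ✗
  N3 stuck-at-0: output 1 ✗
  N3 stuck-at-1: output 1 ✗
  N3 inverted output: output 1 ✗
  N4 stuck-at-0: output 0 ✓
  N4 stuck-at-1: output 1 ✗
  N4 inverted output: output 0 ✓
Consistent faults: {N4 stuck-at-0, N4 inverted output} — 2 in all.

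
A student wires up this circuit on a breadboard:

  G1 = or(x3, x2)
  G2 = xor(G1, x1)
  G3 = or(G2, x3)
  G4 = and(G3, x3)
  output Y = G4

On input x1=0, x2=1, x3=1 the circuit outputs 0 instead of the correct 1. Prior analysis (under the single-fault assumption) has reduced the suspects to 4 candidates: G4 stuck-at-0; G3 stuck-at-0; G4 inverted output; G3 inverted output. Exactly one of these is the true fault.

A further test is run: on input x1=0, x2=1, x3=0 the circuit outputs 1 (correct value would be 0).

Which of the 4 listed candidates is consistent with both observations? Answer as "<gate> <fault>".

Evaluate each candidate on input x1=0, x2=1, x3=0:
  G4 stuck-at-0: G1=1, G2=1, G3=1, G4=0 [stuck-at-0] → 0 — eliminated
  G3 stuck-at-0: G1=1, G2=1, G3=0 [stuck-at-0], G4=0 → 0 — eliminated
  G4 inverted output: G1=1, G2=1, G3=1, G4=1 [inverted output] → 1 — matches
  G3 inverted output: G1=1, G2=1, G3=0 [inverted output], G4=0 → 0 — eliminated
Only G4 inverted output reproduces the observed 1.

G4 inverted output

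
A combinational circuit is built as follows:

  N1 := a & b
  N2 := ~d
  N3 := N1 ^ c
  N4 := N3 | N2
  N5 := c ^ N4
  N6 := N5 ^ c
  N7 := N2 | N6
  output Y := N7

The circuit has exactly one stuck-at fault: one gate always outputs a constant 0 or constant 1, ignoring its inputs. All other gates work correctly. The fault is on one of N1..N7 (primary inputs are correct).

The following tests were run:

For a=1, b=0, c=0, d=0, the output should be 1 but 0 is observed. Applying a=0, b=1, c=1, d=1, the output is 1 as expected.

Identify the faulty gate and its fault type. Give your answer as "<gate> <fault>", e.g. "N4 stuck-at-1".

N2 stuck-at-0

Fault-free values for test 1 (a=1, b=0, c=0, d=0): N1=0, N2=1, N3=0, N4=1, N5=1, N6=1, N7=1, giving Y=1. Observed 0.
Test 1: faults giving observed 0 are {N2 stuck-at-0, N7 stuck-at-0}.
Test 2 (a=0, b=1, c=1, d=1): fault-free N1=0, N2=0, N3=1, N4=1, N5=0, N6=1, N7=1 → 1; observed 1. Eliminates N7 stuck-at-0.
Only N2 stuck-at-0 is consistent with every test.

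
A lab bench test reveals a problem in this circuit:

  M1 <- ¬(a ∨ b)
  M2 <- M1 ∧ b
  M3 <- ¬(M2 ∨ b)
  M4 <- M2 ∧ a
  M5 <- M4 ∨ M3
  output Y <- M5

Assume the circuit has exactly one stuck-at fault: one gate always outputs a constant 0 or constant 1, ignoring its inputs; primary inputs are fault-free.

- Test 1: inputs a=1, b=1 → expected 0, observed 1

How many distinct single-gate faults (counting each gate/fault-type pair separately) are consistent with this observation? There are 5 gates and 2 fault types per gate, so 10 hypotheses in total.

Fault-free: M1=0, M2=0, M3=0, M4=0, M5=0 → 0. Observed 1.
  M1 stuck-at-0: output 0 ✗
  M1 stuck-at-1: output 1 ✓
  M2 stuck-at-0: output 0 ✗
  M2 stuck-at-1: output 1 ✓
  M3 stuck-at-0: output 0 ✗
  M3 stuck-at-1: output 1 ✓
  M4 stuck-at-0: output 0 ✗
  M4 stuck-at-1: output 1 ✓
  M5 stuck-at-0: output 0 ✗
  M5 stuck-at-1: output 1 ✓
Consistent faults: {M1 stuck-at-1, M2 stuck-at-1, M3 stuck-at-1, M4 stuck-at-1, M5 stuck-at-1} — 5 in all.

5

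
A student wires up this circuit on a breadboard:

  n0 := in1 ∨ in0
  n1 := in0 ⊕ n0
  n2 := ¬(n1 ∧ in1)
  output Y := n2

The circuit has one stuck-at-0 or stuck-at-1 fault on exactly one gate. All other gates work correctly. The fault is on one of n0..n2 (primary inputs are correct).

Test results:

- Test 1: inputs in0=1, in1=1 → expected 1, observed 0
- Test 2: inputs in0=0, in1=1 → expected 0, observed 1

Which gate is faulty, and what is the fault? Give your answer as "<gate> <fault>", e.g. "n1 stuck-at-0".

Fault-free values for test 1 (in0=1, in1=1): n0=1, n1=0, n2=1, giving Y=1. Observed 0.
Test 1: faults giving observed 0 are {n0 stuck-at-0, n1 stuck-at-1, n2 stuck-at-0}.
Test 2 (in0=0, in1=1): fault-free n0=1, n1=1, n2=0 → 0; observed 1. Eliminates n1 stuck-at-1, n2 stuck-at-0.
Only n0 stuck-at-0 is consistent with every test.

n0 stuck-at-0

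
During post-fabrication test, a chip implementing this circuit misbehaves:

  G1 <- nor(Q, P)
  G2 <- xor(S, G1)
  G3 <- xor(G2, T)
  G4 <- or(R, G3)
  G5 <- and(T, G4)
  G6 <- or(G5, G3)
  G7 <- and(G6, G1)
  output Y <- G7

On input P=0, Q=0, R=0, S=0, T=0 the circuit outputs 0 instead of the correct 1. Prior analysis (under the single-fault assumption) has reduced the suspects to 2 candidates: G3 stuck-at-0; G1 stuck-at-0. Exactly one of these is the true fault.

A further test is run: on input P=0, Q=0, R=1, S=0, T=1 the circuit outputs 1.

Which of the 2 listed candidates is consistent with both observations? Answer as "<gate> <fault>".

G3 stuck-at-0

Evaluate each candidate on input P=0, Q=0, R=1, S=0, T=1:
  G3 stuck-at-0: G1=1, G2=1, G3=0 [stuck-at-0], G4=1, G5=1, G6=1, G7=1 → 1 — matches
  G1 stuck-at-0: G1=0 [stuck-at-0], G2=0, G3=1, G4=1, G5=1, G6=1, G7=0 → 0 — eliminated
Only G3 stuck-at-0 reproduces the observed 1.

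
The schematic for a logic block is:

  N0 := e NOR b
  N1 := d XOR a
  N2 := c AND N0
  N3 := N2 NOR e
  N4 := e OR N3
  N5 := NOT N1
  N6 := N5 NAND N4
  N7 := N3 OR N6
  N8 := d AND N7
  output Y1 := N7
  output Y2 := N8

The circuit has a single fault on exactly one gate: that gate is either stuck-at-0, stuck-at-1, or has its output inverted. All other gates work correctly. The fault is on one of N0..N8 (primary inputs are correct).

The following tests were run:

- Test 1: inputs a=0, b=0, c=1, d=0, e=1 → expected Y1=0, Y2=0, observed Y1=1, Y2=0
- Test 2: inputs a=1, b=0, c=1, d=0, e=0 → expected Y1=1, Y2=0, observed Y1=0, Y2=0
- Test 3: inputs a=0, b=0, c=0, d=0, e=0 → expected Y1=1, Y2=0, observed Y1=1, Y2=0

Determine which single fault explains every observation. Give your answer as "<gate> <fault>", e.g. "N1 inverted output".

Fault-free values for test 1 (a=0, b=0, c=1, d=0, e=1): N0=0, N1=0, N2=0, N3=0, N4=1, N5=1, N6=0, N7=0, N8=0, giving Y1=0, Y2=0. Observed Y1=1, Y2=0.
Test 1: faults giving observed Y1=1, Y2=0 are {N1 stuck-at-1, N1 inverted output, N3 stuck-at-1, N3 inverted output, N4 stuck-at-0, N4 inverted output, N5 stuck-at-0, N5 inverted output, N6 stuck-at-1, N6 inverted output, N7 stuck-at-1, N7 inverted output}.
Test 2 (a=1, b=0, c=1, d=0, e=0): fault-free N0=1, N1=1, N2=1, N3=0, N4=0, N5=0, N6=1, N7=1, N8=0 → Y1=1, Y2=0; observed Y1=0, Y2=0. Eliminates N1 stuck-at-1, N1 inverted output, N3 stuck-at-1, N3 inverted output, N4 stuck-at-0, N4 inverted output, N5 stuck-at-0, N5 inverted output, N6 stuck-at-1, N7 stuck-at-1.
Test 3 (a=0, b=0, c=0, d=0, e=0): fault-free N0=1, N1=0, N2=0, N3=1, N4=1, N5=1, N6=0, N7=1, N8=0 → Y1=1, Y2=0; observed Y1=1, Y2=0. Eliminates N7 inverted output.
Only N6 inverted output is consistent with every test.

N6 inverted output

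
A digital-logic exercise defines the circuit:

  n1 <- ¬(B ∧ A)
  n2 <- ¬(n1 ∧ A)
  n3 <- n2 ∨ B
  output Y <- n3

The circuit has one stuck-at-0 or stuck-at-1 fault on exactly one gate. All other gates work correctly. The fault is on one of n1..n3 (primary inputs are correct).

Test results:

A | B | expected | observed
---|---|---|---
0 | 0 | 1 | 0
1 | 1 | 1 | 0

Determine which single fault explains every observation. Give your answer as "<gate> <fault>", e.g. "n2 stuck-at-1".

n3 stuck-at-0

Fault-free values for test 1 (A=0, B=0): n1=1, n2=1, n3=1, giving Y=1. Observed 0.
Test 1: faults giving observed 0 are {n2 stuck-at-0, n3 stuck-at-0}.
Test 2 (A=1, B=1): fault-free n1=0, n2=1, n3=1 → 1; observed 0. Eliminates n2 stuck-at-0.
Only n3 stuck-at-0 is consistent with every test.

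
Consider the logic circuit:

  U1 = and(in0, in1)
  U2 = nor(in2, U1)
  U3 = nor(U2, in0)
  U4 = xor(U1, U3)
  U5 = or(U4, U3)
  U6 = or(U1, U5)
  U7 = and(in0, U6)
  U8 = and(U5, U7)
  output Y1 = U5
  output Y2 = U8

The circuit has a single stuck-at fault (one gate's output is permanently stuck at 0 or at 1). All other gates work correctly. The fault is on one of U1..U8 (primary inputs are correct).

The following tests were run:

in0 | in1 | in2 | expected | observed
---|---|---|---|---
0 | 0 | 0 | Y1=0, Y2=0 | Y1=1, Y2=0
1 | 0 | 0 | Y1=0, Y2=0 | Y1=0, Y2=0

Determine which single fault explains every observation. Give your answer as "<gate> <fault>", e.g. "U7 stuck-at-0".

Fault-free values for test 1 (in0=0, in1=0, in2=0): U1=0, U2=1, U3=0, U4=0, U5=0, U6=0, U7=0, U8=0, giving Y1=0, Y2=0. Observed Y1=1, Y2=0.
Test 1: faults giving observed Y1=1, Y2=0 are {U1 stuck-at-1, U2 stuck-at-0, U3 stuck-at-1, U4 stuck-at-1, U5 stuck-at-1}.
Test 2 (in0=1, in1=0, in2=0): fault-free U1=0, U2=1, U3=0, U4=0, U5=0, U6=0, U7=0, U8=0 → Y1=0, Y2=0; observed Y1=0, Y2=0. Eliminates U1 stuck-at-1, U3 stuck-at-1, U4 stuck-at-1, U5 stuck-at-1.
Only U2 stuck-at-0 is consistent with every test.

U2 stuck-at-0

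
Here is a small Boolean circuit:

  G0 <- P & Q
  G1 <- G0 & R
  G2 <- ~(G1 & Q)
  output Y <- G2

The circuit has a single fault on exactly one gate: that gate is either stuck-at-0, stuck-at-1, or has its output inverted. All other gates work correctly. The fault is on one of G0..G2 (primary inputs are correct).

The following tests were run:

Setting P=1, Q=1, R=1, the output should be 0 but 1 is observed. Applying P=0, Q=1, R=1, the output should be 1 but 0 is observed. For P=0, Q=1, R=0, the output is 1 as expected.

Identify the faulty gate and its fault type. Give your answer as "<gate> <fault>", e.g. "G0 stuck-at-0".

Fault-free values for test 1 (P=1, Q=1, R=1): G0=1, G1=1, G2=0, giving Y=0. Observed 1.
Test 1: faults giving observed 1 are {G0 stuck-at-0, G0 inverted output, G1 stuck-at-0, G1 inverted output, G2 stuck-at-1, G2 inverted output}.
Test 2 (P=0, Q=1, R=1): fault-free G0=0, G1=0, G2=1 → 1; observed 0. Eliminates G0 stuck-at-0, G1 stuck-at-0, G2 stuck-at-1.
Test 3 (P=0, Q=1, R=0): fault-free G0=0, G1=0, G2=1 → 1; observed 1. Eliminates G1 inverted output, G2 inverted output.
Only G0 inverted output is consistent with every test.

G0 inverted output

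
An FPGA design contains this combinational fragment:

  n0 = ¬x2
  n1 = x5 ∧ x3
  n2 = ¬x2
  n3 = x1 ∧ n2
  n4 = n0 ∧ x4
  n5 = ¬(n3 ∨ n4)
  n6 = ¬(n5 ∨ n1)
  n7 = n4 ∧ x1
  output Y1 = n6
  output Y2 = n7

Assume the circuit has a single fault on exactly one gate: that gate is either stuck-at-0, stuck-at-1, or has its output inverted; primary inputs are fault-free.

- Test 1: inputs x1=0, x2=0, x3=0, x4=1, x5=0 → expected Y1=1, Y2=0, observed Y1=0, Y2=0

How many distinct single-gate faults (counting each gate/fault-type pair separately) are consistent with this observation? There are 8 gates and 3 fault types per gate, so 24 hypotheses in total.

Fault-free: n0=1, n1=0, n2=1, n3=0, n4=1, n5=0, n6=1, n7=0 → Y1=1, Y2=0. Observed Y1=0, Y2=0.
  n0: stuck-at-0, inverted output ✓; others ✗
  n1: stuck-at-1, inverted output ✓; others ✗
  n2: none of the 3 fault types match ✗
  n3: none of the 3 fault types match ✗
  n4: stuck-at-0, inverted output ✓; others ✗
  n5: stuck-at-1, inverted output ✓; others ✗
  n6: stuck-at-0, inverted output ✓; others ✗
  n7: none of the 3 fault types match ✗
Consistent faults: {n0 stuck-at-0, n0 inverted output, n1 stuck-at-1, n1 inverted output, n4 stuck-at-0, n4 inverted output, n5 stuck-at-1, n5 inverted output, n6 stuck-at-0, n6 inverted output} — 10 in all.

10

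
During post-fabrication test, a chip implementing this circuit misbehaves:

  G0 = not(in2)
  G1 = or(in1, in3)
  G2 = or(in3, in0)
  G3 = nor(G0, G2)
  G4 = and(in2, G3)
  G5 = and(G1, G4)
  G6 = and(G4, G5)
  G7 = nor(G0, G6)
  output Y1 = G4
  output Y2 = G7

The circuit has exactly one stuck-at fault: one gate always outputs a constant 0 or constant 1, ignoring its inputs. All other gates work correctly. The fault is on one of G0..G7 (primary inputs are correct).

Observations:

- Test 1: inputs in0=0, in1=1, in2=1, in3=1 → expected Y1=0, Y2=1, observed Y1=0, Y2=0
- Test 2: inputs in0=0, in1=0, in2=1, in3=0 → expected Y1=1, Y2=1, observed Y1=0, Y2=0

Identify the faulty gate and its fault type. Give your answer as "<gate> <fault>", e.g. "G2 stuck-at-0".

Fault-free values for test 1 (in0=0, in1=1, in2=1, in3=1): G0=0, G1=1, G2=1, G3=0, G4=0, G5=0, G6=0, G7=1, giving Y1=0, Y2=1. Observed Y1=0, Y2=0.
Test 1: faults giving observed Y1=0, Y2=0 are {G0 stuck-at-1, G6 stuck-at-1, G7 stuck-at-0}.
Test 2 (in0=0, in1=0, in2=1, in3=0): fault-free G0=0, G1=0, G2=0, G3=1, G4=1, G5=0, G6=0, G7=1 → Y1=1, Y2=1; observed Y1=0, Y2=0. Eliminates G6 stuck-at-1, G7 stuck-at-0.
Only G0 stuck-at-1 is consistent with every test.

G0 stuck-at-1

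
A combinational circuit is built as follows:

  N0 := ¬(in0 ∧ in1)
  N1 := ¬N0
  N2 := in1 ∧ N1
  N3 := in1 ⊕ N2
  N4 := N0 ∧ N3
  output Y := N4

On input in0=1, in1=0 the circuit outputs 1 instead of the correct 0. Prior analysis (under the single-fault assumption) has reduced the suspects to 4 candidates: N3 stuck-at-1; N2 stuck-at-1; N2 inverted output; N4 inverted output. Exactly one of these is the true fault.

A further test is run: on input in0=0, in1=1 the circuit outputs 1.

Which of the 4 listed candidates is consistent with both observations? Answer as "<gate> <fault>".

N3 stuck-at-1

Evaluate each candidate on input in0=0, in1=1:
  N3 stuck-at-1: N0=1, N1=0, N2=0, N3=1 [stuck-at-1], N4=1 → 1 — matches
  N2 stuck-at-1: N0=1, N1=0, N2=1 [stuck-at-1], N3=0, N4=0 → 0 — eliminated
  N2 inverted output: N0=1, N1=0, N2=1 [inverted output], N3=0, N4=0 → 0 — eliminated
  N4 inverted output: N0=1, N1=0, N2=0, N3=1, N4=0 [inverted output] → 0 — eliminated
Only N3 stuck-at-1 reproduces the observed 1.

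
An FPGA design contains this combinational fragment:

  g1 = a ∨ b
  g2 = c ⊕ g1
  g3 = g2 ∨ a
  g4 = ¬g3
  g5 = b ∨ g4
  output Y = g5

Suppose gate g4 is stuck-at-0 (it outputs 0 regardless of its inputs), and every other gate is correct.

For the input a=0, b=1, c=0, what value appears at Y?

1

Propagate with g4 forced: g1=1, g2=1, g3=1, g4=0 [stuck-at-0], g5=1.
So Y = 1. (Same as the fault-free value — the fault is masked on this input.)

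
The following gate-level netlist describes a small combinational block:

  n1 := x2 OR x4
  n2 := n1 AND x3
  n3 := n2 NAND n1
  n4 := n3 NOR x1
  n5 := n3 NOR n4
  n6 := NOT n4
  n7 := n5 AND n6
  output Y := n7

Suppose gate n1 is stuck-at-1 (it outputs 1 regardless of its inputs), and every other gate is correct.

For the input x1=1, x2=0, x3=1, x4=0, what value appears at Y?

1

Propagate with n1 forced: n1=1 [stuck-at-1], n2=1, n3=0, n4=0, n5=1, n6=1, n7=1.
So Y = 1. (Without the fault it would be 0.)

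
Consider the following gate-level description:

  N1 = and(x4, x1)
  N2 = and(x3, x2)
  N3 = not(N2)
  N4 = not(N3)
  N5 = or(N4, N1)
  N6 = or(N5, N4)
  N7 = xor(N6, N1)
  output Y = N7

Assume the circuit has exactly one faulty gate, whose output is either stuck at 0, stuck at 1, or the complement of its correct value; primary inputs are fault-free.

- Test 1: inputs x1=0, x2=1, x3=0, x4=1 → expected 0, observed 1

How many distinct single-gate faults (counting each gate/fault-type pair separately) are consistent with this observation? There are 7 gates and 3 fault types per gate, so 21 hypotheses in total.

Fault-free: N1=0, N2=0, N3=1, N4=0, N5=0, N6=0, N7=0 → 0. Observed 1.
  N1: none of the 3 fault types match ✗
  N2: stuck-at-1, inverted output ✓; others ✗
  N3: stuck-at-0, inverted output ✓; others ✗
  N4: stuck-at-1, inverted output ✓; others ✗
  N5: stuck-at-1, inverted output ✓; others ✗
  N6: stuck-at-1, inverted output ✓; others ✗
  N7: stuck-at-1, inverted output ✓; others ✗
Consistent faults: {N2 stuck-at-1, N2 inverted output, N3 stuck-at-0, N3 inverted output, N4 stuck-at-1, N4 inverted output, N5 stuck-at-1, N5 inverted output, N6 stuck-at-1, N6 inverted output, N7 stuck-at-1, N7 inverted output} — 12 in all.

12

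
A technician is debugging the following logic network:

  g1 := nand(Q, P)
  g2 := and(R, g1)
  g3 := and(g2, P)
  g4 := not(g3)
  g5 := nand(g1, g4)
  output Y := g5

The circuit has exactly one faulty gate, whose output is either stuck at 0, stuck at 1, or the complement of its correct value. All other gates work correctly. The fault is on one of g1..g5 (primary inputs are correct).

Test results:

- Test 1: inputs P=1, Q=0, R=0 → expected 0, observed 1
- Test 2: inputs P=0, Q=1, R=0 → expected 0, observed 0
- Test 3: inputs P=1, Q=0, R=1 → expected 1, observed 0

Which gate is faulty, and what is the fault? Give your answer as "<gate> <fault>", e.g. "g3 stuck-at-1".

Fault-free values for test 1 (P=1, Q=0, R=0): g1=1, g2=0, g3=0, g4=1, g5=0, giving Y=0. Observed 1.
Test 1: faults giving observed 1 are {g1 stuck-at-0, g1 inverted output, g2 stuck-at-1, g2 inverted output, g3 stuck-at-1, g3 inverted output, g4 stuck-at-0, g4 inverted output, g5 stuck-at-1, g5 inverted output}.
Test 2 (P=0, Q=1, R=0): fault-free g1=1, g2=0, g3=0, g4=1, g5=0 → 0; observed 0. Eliminates g1 stuck-at-0, g1 inverted output, g3 stuck-at-1, g3 inverted output, g4 stuck-at-0, g4 inverted output, g5 stuck-at-1, g5 inverted output.
Test 3 (P=1, Q=0, R=1): fault-free g1=1, g2=1, g3=1, g4=0, g5=1 → 1; observed 0. Eliminates g2 stuck-at-1.
Only g2 inverted output is consistent with every test.

g2 inverted output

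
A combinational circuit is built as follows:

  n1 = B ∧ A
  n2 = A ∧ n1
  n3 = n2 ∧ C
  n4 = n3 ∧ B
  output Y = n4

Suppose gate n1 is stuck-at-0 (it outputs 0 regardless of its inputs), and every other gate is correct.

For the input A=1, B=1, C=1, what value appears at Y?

0

Propagate with n1 forced: n1=0 [stuck-at-0], n2=0, n3=0, n4=0.
So Y = 0. (Without the fault it would be 1.)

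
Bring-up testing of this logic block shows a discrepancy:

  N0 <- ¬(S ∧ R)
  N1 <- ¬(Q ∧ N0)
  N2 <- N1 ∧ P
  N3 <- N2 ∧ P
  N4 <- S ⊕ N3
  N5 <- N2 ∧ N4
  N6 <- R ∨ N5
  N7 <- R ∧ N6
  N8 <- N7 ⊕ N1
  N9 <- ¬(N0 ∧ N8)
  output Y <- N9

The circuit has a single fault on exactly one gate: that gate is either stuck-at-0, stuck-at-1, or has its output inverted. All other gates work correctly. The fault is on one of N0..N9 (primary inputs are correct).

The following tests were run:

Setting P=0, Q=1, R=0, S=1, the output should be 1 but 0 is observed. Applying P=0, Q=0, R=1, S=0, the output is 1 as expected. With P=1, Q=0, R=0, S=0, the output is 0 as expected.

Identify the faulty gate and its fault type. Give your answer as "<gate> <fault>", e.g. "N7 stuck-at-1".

Fault-free values for test 1 (P=0, Q=1, R=0, S=1): N0=1, N1=0, N2=0, N3=0, N4=1, N5=0, N6=0, N7=0, N8=0, N9=1, giving Y=1. Observed 0.
Test 1: faults giving observed 0 are {N1 stuck-at-1, N1 inverted output, N7 stuck-at-1, N7 inverted output, N8 stuck-at-1, N8 inverted output, N9 stuck-at-0, N9 inverted output}.
Test 2 (P=0, Q=0, R=1, S=0): fault-free N0=1, N1=1, N2=0, N3=0, N4=0, N5=0, N6=1, N7=1, N8=0, N9=1 → 1; observed 1. Eliminates N1 inverted output, N7 inverted output, N8 stuck-at-1, N8 inverted output, N9 stuck-at-0, N9 inverted output.
Test 3 (P=1, Q=0, R=0, S=0): fault-free N0=1, N1=1, N2=1, N3=1, N4=1, N5=1, N6=1, N7=0, N8=1, N9=0 → 0; observed 0. Eliminates N7 stuck-at-1.
Only N1 stuck-at-1 is consistent with every test.

N1 stuck-at-1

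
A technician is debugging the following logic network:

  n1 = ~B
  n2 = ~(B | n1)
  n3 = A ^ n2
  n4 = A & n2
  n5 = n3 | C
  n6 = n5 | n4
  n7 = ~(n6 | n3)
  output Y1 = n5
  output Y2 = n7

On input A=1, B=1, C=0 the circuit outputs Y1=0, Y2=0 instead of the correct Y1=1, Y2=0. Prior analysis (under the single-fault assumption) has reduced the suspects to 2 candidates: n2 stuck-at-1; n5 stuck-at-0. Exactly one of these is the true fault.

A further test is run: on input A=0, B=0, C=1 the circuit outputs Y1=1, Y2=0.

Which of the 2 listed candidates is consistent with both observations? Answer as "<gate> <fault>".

Evaluate each candidate on input A=0, B=0, C=1:
  n2 stuck-at-1: n1=1, n2=1 [stuck-at-1], n3=1, n4=0, n5=1, n6=1, n7=0 → Y1=1, Y2=0 — matches
  n5 stuck-at-0: n1=1, n2=0, n3=0, n4=0, n5=0 [stuck-at-0], n6=0, n7=1 → Y1=0, Y2=1 — eliminated
Only n2 stuck-at-1 reproduces the observed Y1=1, Y2=0.

n2 stuck-at-1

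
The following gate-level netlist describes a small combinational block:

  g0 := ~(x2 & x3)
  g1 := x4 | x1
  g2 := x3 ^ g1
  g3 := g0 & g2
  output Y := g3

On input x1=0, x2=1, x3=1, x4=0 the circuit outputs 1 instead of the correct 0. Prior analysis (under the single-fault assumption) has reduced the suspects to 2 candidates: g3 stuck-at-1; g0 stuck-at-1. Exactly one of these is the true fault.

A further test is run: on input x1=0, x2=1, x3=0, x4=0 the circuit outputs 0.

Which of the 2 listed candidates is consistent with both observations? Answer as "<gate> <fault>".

Evaluate each candidate on input x1=0, x2=1, x3=0, x4=0:
  g3 stuck-at-1: g0=1, g1=0, g2=0, g3=1 [stuck-at-1] → 1 — eliminated
  g0 stuck-at-1: g0=1 [stuck-at-1], g1=0, g2=0, g3=0 → 0 — matches
Only g0 stuck-at-1 reproduces the observed 0.

g0 stuck-at-1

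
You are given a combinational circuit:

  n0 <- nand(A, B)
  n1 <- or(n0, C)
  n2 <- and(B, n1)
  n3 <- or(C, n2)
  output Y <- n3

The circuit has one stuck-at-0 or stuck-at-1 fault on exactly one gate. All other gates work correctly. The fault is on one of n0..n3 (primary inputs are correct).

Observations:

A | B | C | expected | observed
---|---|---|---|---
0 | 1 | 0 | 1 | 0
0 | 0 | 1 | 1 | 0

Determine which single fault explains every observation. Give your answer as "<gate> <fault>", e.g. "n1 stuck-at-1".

Fault-free values for test 1 (A=0, B=1, C=0): n0=1, n1=1, n2=1, n3=1, giving Y=1. Observed 0.
Test 1: faults giving observed 0 are {n0 stuck-at-0, n1 stuck-at-0, n2 stuck-at-0, n3 stuck-at-0}.
Test 2 (A=0, B=0, C=1): fault-free n0=1, n1=1, n2=0, n3=1 → 1; observed 0. Eliminates n0 stuck-at-0, n1 stuck-at-0, n2 stuck-at-0.
Only n3 stuck-at-0 is consistent with every test.

n3 stuck-at-0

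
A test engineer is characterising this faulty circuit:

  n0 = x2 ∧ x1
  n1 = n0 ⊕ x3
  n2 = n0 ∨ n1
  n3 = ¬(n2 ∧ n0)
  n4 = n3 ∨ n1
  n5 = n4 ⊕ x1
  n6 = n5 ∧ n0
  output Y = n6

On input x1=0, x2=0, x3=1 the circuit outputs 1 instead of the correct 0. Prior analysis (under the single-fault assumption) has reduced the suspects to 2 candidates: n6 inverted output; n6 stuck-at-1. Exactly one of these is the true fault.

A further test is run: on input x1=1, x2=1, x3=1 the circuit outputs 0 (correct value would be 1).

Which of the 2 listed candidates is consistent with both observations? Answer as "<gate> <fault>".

n6 inverted output

Evaluate each candidate on input x1=1, x2=1, x3=1:
  n6 inverted output: n0=1, n1=0, n2=1, n3=0, n4=0, n5=1, n6=0 [inverted output] → 0 — matches
  n6 stuck-at-1: n0=1, n1=0, n2=1, n3=0, n4=0, n5=1, n6=1 [stuck-at-1] → 1 — eliminated
Only n6 inverted output reproduces the observed 0.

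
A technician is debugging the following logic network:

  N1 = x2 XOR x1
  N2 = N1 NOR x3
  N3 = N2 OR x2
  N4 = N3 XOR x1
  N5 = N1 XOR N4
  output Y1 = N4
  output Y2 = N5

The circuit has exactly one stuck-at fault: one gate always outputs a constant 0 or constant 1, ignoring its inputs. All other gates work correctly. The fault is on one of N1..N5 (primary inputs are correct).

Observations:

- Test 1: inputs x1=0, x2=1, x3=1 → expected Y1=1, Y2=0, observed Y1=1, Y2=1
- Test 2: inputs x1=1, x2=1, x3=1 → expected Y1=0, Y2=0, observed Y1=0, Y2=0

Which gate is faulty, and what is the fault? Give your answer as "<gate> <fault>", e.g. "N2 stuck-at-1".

N1 stuck-at-0

Fault-free values for test 1 (x1=0, x2=1, x3=1): N1=1, N2=0, N3=1, N4=1, N5=0, giving Y1=1, Y2=0. Observed Y1=1, Y2=1.
Test 1: faults giving observed Y1=1, Y2=1 are {N1 stuck-at-0, N5 stuck-at-1}.
Test 2 (x1=1, x2=1, x3=1): fault-free N1=0, N2=0, N3=1, N4=0, N5=0 → Y1=0, Y2=0; observed Y1=0, Y2=0. Eliminates N5 stuck-at-1.
Only N1 stuck-at-0 is consistent with every test.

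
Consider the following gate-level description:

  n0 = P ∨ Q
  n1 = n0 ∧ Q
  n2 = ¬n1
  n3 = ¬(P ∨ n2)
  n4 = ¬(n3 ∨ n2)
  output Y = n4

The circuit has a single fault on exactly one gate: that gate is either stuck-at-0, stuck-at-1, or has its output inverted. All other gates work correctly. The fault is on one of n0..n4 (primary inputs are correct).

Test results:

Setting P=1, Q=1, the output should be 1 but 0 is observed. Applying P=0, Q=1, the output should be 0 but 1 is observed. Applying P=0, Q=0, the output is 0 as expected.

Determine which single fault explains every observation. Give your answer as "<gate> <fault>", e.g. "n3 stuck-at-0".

Fault-free values for test 1 (P=1, Q=1): n0=1, n1=1, n2=0, n3=0, n4=1, giving Y=1. Observed 0.
Test 1: faults giving observed 0 are {n0 stuck-at-0, n0 inverted output, n1 stuck-at-0, n1 inverted output, n2 stuck-at-1, n2 inverted output, n3 stuck-at-1, n3 inverted output, n4 stuck-at-0, n4 inverted output}.
Test 2 (P=0, Q=1): fault-free n0=1, n1=1, n2=0, n3=1, n4=0 → 0; observed 1. Eliminates n0 stuck-at-0, n0 inverted output, n1 stuck-at-0, n1 inverted output, n2 stuck-at-1, n2 inverted output, n3 stuck-at-1, n4 stuck-at-0.
Test 3 (P=0, Q=0): fault-free n0=0, n1=0, n2=1, n3=0, n4=0 → 0; observed 0. Eliminates n4 inverted output.
Only n3 inverted output is consistent with every test.

n3 inverted output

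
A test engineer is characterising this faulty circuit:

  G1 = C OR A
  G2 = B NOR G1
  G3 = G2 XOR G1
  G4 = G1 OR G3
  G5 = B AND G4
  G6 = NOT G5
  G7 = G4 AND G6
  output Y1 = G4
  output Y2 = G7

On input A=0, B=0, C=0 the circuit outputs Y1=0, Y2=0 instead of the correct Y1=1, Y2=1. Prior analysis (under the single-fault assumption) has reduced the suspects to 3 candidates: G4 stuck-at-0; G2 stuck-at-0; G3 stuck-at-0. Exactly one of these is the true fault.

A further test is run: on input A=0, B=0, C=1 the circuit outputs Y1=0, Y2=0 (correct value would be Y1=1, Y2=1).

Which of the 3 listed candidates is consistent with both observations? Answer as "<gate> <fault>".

G4 stuck-at-0

Evaluate each candidate on input A=0, B=0, C=1:
  G4 stuck-at-0: G1=1, G2=0, G3=1, G4=0 [stuck-at-0], G5=0, G6=1, G7=0 → Y1=0, Y2=0 — matches
  G2 stuck-at-0: G1=1, G2=0 [stuck-at-0], G3=1, G4=1, G5=0, G6=1, G7=1 → Y1=1, Y2=1 — eliminated
  G3 stuck-at-0: G1=1, G2=0, G3=0 [stuck-at-0], G4=1, G5=0, G6=1, G7=1 → Y1=1, Y2=1 — eliminated
Only G4 stuck-at-0 reproduces the observed Y1=0, Y2=0.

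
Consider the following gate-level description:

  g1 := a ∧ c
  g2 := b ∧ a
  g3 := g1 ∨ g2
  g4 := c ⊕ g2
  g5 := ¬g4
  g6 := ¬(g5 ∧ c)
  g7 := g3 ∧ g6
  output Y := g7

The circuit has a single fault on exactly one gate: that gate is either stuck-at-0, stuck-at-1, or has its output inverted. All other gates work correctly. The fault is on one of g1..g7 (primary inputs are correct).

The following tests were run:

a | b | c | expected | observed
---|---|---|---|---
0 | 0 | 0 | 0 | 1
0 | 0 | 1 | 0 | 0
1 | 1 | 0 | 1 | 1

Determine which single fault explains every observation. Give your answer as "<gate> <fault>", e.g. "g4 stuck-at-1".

Fault-free values for test 1 (a=0, b=0, c=0): g1=0, g2=0, g3=0, g4=0, g5=1, g6=1, g7=0, giving Y=0. Observed 1.
Test 1: faults giving observed 1 are {g1 stuck-at-1, g1 inverted output, g2 stuck-at-1, g2 inverted output, g3 stuck-at-1, g3 inverted output, g7 stuck-at-1, g7 inverted output}.
Test 2 (a=0, b=0, c=1): fault-free g1=0, g2=0, g3=0, g4=1, g5=0, g6=1, g7=0 → 0; observed 0. Eliminates g1 stuck-at-1, g1 inverted output, g3 stuck-at-1, g3 inverted output, g7 stuck-at-1, g7 inverted output.
Test 3 (a=1, b=1, c=0): fault-free g1=0, g2=1, g3=1, g4=1, g5=0, g6=1, g7=1 → 1; observed 1. Eliminates g2 inverted output.
Only g2 stuck-at-1 is consistent with every test.

g2 stuck-at-1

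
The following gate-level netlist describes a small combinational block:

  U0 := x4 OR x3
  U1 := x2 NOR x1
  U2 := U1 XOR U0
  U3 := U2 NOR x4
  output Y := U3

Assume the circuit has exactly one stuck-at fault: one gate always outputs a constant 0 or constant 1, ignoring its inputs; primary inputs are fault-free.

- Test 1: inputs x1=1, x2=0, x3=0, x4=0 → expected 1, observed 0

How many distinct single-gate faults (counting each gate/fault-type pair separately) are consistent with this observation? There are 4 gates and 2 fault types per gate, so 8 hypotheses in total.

4

Fault-free: U0=0, U1=0, U2=0, U3=1 → 1. Observed 0.
  U0 stuck-at-0: output 1 ✗
  U0 stuck-at-1: output 0 ✓
  U1 stuck-at-0: output 1 ✗
  U1 stuck-at-1: output 0 ✓
  U2 stuck-at-0: output 1 ✗
  U2 stuck-at-1: output 0 ✓
  U3 stuck-at-0: output 0 ✓
  U3 stuck-at-1: output 1 ✗
Consistent faults: {U0 stuck-at-1, U1 stuck-at-1, U2 stuck-at-1, U3 stuck-at-0} — 4 in all.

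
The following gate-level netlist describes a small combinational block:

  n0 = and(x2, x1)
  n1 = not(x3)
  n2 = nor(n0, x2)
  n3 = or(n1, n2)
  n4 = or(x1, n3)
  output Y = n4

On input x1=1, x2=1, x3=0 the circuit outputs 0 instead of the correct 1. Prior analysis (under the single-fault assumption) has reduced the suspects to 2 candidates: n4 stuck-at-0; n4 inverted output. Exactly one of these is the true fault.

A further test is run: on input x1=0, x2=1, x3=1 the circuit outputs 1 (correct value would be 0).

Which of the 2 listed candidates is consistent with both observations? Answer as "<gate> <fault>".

n4 inverted output

Evaluate each candidate on input x1=0, x2=1, x3=1:
  n4 stuck-at-0: n0=0, n1=0, n2=0, n3=0, n4=0 [stuck-at-0] → 0 — eliminated
  n4 inverted output: n0=0, n1=0, n2=0, n3=0, n4=1 [inverted output] → 1 — matches
Only n4 inverted output reproduces the observed 1.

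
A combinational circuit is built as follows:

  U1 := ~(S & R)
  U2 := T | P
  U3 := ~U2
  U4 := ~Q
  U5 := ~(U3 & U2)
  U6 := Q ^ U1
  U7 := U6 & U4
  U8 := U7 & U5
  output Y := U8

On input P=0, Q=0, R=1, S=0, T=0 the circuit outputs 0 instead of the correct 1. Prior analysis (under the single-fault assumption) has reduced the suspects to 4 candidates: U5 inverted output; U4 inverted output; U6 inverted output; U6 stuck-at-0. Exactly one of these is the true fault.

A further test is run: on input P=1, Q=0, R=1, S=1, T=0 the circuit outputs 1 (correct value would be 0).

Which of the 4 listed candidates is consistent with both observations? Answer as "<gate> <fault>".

U6 inverted output

Evaluate each candidate on input P=1, Q=0, R=1, S=1, T=0:
  U5 inverted output: U1=0, U2=1, U3=0, U4=1, U5=0 [inverted output], U6=0, U7=0, U8=0 → 0 — eliminated
  U4 inverted output: U1=0, U2=1, U3=0, U4=0 [inverted output], U5=1, U6=0, U7=0, U8=0 → 0 — eliminated
  U6 inverted output: U1=0, U2=1, U3=0, U4=1, U5=1, U6=1 [inverted output], U7=1, U8=1 → 1 — matches
  U6 stuck-at-0: U1=0, U2=1, U3=0, U4=1, U5=1, U6=0 [stuck-at-0], U7=0, U8=0 → 0 — eliminated
Only U6 inverted output reproduces the observed 1.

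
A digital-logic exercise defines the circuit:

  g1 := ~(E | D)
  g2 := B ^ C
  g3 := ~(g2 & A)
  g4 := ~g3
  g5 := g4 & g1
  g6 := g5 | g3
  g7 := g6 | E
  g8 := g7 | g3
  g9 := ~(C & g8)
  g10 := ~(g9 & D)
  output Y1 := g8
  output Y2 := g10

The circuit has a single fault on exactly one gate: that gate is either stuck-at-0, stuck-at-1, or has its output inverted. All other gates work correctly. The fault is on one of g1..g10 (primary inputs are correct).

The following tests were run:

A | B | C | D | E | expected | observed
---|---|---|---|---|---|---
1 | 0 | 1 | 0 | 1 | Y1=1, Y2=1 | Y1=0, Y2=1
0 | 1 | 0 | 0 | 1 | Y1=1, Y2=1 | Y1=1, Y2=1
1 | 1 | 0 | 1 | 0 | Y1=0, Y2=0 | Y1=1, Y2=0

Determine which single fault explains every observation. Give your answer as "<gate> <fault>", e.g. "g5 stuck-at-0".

Fault-free values for test 1 (A=1, B=0, C=1, D=0, E=1): g1=0, g2=1, g3=0, g4=1, g5=0, g6=0, g7=1, g8=1, g9=0, g10=1, giving Y1=1, Y2=1. Observed Y1=0, Y2=1.
Test 1: faults giving observed Y1=0, Y2=1 are {g7 stuck-at-0, g7 inverted output, g8 stuck-at-0, g8 inverted output}.
Test 2 (A=0, B=1, C=0, D=0, E=1): fault-free g1=0, g2=1, g3=1, g4=0, g5=0, g6=1, g7=1, g8=1, g9=1, g10=1 → Y1=1, Y2=1; observed Y1=1, Y2=1. Eliminates g8 stuck-at-0, g8 inverted output.
Test 3 (A=1, B=1, C=0, D=1, E=0): fault-free g1=0, g2=1, g3=0, g4=1, g5=0, g6=0, g7=0, g8=0, g9=1, g10=0 → Y1=0, Y2=0; observed Y1=1, Y2=0. Eliminates g7 stuck-at-0.
Only g7 inverted output is consistent with every test.

g7 inverted output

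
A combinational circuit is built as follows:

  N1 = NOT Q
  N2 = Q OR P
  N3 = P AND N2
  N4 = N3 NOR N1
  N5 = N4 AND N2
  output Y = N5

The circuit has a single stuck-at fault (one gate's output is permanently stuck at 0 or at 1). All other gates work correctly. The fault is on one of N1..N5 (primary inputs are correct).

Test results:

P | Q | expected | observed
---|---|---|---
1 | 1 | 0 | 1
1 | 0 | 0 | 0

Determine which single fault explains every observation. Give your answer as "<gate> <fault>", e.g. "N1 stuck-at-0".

Fault-free values for test 1 (P=1, Q=1): N1=0, N2=1, N3=1, N4=0, N5=0, giving Y=0. Observed 1.
Test 1: faults giving observed 1 are {N3 stuck-at-0, N4 stuck-at-1, N5 stuck-at-1}.
Test 2 (P=1, Q=0): fault-free N1=1, N2=1, N3=1, N4=0, N5=0 → 0; observed 0. Eliminates N4 stuck-at-1, N5 stuck-at-1.
Only N3 stuck-at-0 is consistent with every test.

N3 stuck-at-0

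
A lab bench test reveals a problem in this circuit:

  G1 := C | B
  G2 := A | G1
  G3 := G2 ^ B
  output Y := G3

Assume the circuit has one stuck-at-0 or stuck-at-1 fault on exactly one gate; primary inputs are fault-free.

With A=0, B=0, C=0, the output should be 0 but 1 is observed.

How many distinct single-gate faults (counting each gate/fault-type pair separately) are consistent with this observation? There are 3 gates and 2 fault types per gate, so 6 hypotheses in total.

Fault-free: G1=0, G2=0, G3=0 → 0. Observed 1.
  G1 stuck-at-0: output 0 ✗
  G1 stuck-at-1: output 1 ✓
  G2 stuck-at-0: output 0 ✗
  G2 stuck-at-1: output 1 ✓
  G3 stuck-at-0: output 0 ✗
  G3 stuck-at-1: output 1 ✓
Consistent faults: {G1 stuck-at-1, G2 stuck-at-1, G3 stuck-at-1} — 3 in all.

3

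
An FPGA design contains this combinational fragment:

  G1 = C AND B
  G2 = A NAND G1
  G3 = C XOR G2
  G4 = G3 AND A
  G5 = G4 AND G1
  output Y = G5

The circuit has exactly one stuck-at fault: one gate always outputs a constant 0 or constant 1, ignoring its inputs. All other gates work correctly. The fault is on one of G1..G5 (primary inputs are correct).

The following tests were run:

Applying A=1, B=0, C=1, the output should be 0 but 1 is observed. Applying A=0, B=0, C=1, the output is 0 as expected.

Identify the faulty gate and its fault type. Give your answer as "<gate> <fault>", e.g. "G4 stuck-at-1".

Fault-free values for test 1 (A=1, B=0, C=1): G1=0, G2=1, G3=0, G4=0, G5=0, giving Y=0. Observed 1.
Test 1: faults giving observed 1 are {G1 stuck-at-1, G5 stuck-at-1}.
Test 2 (A=0, B=0, C=1): fault-free G1=0, G2=1, G3=0, G4=0, G5=0 → 0; observed 0. Eliminates G5 stuck-at-1.
Only G1 stuck-at-1 is consistent with every test.

G1 stuck-at-1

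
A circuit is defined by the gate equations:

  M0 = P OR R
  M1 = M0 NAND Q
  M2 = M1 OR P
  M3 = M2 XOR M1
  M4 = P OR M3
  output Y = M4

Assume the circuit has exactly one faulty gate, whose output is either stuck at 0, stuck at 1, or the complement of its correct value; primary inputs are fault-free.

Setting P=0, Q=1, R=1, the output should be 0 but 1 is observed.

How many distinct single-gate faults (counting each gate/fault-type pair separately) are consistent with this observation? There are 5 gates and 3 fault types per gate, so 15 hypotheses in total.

6

Fault-free: M0=1, M1=0, M2=0, M3=0, M4=0 → 0. Observed 1.
  M0: none of the 3 fault types match ✗
  M1: none of the 3 fault types match ✗
  M2: stuck-at-1, inverted output ✓; others ✗
  M3: stuck-at-1, inverted output ✓; others ✗
  M4: stuck-at-1, inverted output ✓; others ✗
Consistent faults: {M2 stuck-at-1, M2 inverted output, M3 stuck-at-1, M3 inverted output, M4 stuck-at-1, M4 inverted output} — 6 in all.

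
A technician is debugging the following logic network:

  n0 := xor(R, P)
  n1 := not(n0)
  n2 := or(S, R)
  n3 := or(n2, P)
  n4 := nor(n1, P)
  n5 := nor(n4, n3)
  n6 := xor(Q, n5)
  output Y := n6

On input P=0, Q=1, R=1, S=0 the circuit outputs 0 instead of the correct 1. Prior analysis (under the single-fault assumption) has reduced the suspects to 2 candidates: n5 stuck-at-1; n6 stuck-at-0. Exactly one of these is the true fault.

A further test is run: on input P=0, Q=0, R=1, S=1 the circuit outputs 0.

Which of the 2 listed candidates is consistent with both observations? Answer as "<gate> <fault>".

Evaluate each candidate on input P=0, Q=0, R=1, S=1:
  n5 stuck-at-1: n0=1, n1=0, n2=1, n3=1, n4=1, n5=1 [stuck-at-1], n6=1 → 1 — eliminated
  n6 stuck-at-0: n0=1, n1=0, n2=1, n3=1, n4=1, n5=0, n6=0 [stuck-at-0] → 0 — matches
Only n6 stuck-at-0 reproduces the observed 0.

n6 stuck-at-0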